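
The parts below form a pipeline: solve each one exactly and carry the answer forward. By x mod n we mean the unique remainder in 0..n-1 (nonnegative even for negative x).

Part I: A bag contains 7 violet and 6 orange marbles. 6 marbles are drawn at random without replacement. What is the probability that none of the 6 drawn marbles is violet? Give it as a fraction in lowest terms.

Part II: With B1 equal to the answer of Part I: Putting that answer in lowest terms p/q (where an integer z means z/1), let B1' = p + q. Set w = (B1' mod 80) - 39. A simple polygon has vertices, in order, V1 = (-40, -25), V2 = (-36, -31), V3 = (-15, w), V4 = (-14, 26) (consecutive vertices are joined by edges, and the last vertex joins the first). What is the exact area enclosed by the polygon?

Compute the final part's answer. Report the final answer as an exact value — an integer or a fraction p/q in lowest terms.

919/2

Part I: total draws C(13,6) = 1716; favorable C(6,6) = 1; P = 1/1716; answer 1/1716
Part II: B1 = 1/1716; threaded value p + q = 1717; w = -2; cross terms: (-40*-31 - -36*-25)=340, (-36*-2 - -15*-31)=-393, (-15*26 - -14*-2)=-418, (-14*-25 - -40*26)=1390; twice the area = |919| = 919; area = 919/2; answer 919/2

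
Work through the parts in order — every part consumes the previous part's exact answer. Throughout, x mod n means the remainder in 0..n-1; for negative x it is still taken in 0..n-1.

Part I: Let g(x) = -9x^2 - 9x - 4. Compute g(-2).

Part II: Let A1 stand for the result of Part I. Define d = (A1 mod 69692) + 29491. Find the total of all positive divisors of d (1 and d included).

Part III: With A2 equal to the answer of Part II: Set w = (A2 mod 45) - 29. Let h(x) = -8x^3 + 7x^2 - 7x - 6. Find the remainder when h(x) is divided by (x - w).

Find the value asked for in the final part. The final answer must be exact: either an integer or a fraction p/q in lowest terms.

201196

Part I: -9*(-2)^2 - 9*(-2)^1 - 4 = (-36) + (18) + (-4) = -22; answer -22
Part II: A1 = -22; d = 99161; 99161 = 17 * 19 * 307; sigma = (1 + 17) * (1 + 19) * (1 + 307) = 18 * 20 * 308 = 110880; answer 110880
Part III: A2 = 110880; w = -29; remainder = value at the root: -8*(-29)^3 + 7*(-29)^2 - 7*(-29)^1 - 6 = (195112) + (5887) + (203) + (-6) = 201196; answer 201196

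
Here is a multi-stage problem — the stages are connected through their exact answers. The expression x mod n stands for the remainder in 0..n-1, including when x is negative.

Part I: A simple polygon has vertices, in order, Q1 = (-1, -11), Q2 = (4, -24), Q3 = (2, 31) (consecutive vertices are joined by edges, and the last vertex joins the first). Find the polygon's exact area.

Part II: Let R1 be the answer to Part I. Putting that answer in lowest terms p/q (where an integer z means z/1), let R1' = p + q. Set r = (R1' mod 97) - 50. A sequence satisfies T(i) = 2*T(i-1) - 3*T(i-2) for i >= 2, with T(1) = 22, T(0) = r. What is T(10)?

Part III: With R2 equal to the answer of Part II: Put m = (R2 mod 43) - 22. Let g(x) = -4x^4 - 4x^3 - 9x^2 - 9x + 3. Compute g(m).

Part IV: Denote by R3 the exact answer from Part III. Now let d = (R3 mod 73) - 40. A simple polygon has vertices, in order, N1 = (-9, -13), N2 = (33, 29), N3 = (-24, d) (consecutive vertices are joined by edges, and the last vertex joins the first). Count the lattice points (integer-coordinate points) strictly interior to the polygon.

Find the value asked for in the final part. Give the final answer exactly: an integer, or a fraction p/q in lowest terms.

903

Part I: cross terms: (-1*-24 - 4*-11)=68, (4*31 - 2*-24)=172, (2*-11 - -1*31)=9; twice the area = |249| = 249; area = 249/2; answer 249/2
Part II: R1 = 249/2; threaded value p + q = 251; r = 7; T(2) = 2*(22) - 3*(7) = 23; iterating: T(2)=23, T(3)=-20, T(4)=-109, T(5)=-158, T(6)=11, T(7)=496, T(8)=959, T(9)=430, T(10)=-2017; answer -2017
Part III: R2 = -2017; m = -18; -4*(-18)^4 - 4*(-18)^3 - 9*(-18)^2 - 9*(-18)^1 + 3 = (-419904) + (23328) + (-2916) + (162) + (3) = -399327; answer -399327
Part IV: R3 = -399327; d = 16; cross terms: (-9*29 - 33*-13)=168, (33*16 - -24*29)=1224, (-24*-13 - -9*16)=456; twice the area = |1848| = 1848; area = 924; boundary points = 42 + 1 + 1 = 44; strictly interior points = area - boundary/2 + 1 = 903; answer 903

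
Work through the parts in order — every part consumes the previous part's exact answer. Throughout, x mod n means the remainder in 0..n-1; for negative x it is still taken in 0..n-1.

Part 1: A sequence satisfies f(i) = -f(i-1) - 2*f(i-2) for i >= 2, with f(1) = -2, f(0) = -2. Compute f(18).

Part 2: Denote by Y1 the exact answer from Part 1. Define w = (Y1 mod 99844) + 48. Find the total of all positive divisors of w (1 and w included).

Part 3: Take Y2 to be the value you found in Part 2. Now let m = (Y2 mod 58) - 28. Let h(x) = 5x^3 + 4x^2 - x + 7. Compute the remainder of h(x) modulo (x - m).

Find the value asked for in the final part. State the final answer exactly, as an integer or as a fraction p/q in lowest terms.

Part 1: f(2) = -1*(-2) - 2*(-2) = 6; iterating: f(2)=6, f(3)=-2, f(4)=-10, f(5)=14, f(6)=6, f(7)=-34, f(8)=22, f(9)=46, f(10)=-90, f(11)=-2, f(12)=182, f(13)=-178, f(14)=-186, f(15)=542, f(16)=-170, f(17)=-914, f(18)=1254; answer 1254
Part 2: Y1 = 1254; w = 1302; 1302 = 2 * 3 * 7 * 31; sigma = (1 + 2) * (1 + 3) * (1 + 7) * (1 + 31) = 3 * 4 * 8 * 32 = 3072; answer 3072
Part 3: Y2 = 3072; m = 28; remainder = value at the root: 5*(28)^3 + 4*(28)^2 - 1*(28)^1 + 7 = (109760) + (3136) + (-28) + (7) = 112875; answer 112875

112875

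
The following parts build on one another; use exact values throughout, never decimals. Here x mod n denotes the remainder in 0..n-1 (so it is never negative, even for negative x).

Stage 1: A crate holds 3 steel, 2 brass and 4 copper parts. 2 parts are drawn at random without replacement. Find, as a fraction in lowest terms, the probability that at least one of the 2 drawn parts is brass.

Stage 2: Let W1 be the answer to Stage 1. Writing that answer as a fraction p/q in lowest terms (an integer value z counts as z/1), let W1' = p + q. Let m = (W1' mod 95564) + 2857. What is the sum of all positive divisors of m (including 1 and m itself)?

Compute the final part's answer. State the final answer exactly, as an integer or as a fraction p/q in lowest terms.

Stage 1: total draws C(9,2) = 36; complement C(7,2) = 21; favorable 36 - 21 = 15; P = 5/12; answer 5/12
Stage 2: W1 = 5/12; threaded value p + q = 17; m = 2874; 2874 = 2 * 3 * 479; sigma = (1 + 2) * (1 + 3) * (1 + 479) = 3 * 4 * 480 = 5760; answer 5760

5760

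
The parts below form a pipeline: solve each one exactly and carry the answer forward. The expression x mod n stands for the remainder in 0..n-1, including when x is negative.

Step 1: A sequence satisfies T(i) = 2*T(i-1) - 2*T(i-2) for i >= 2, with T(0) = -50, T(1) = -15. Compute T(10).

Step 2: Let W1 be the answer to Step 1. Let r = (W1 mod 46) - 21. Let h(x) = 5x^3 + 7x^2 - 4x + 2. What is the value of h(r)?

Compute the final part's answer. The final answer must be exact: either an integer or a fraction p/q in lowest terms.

-428

Step 1: T(2) = 2*(-15) - 2*(-50) = 70; iterating: T(2)=70, T(3)=170, T(4)=200, T(5)=60, T(6)=-280, T(7)=-680, T(8)=-800, T(9)=-240, T(10)=1120; answer 1120
Step 2: W1 = 1120; r = -5; 5*(-5)^3 + 7*(-5)^2 - 4*(-5)^1 + 2 = (-625) + (175) + (20) + (2) = -428; answer -428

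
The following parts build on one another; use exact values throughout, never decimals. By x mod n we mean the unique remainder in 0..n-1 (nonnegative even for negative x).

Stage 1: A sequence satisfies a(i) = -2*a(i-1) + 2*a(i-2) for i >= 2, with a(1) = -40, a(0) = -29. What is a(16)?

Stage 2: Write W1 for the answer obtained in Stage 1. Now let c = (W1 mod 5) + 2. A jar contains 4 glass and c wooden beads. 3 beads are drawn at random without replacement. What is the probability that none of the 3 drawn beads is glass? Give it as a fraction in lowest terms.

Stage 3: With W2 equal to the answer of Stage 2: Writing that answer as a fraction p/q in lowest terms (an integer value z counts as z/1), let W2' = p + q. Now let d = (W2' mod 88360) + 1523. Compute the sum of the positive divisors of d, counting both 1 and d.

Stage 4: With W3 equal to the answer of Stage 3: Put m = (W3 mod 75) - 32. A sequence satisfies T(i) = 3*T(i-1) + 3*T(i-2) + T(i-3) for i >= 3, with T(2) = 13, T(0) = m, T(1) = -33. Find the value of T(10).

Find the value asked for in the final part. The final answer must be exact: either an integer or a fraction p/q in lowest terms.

-207267

Stage 1: a(2) = -2*(-40) + 2*(-29) = 22; iterating: a(2)=22, a(3)=-124, a(4)=292, a(5)=-832, a(6)=2248, a(7)=-6160, a(8)=16816, a(9)=-45952, a(10)=125536, a(11)=-342976, a(12)=937024, a(13)=-2560000, a(14)=6994048, a(15)=-19108096, a(16)=52204288; answer 52204288
Stage 2: W1 = 52204288; c = 5; total draws C(9,3) = 84; favorable C(5,3) = 10; P = 5/42; answer 5/42
Stage 3: W2 = 5/42; threaded value p + q = 47; d = 1570; 1570 = 2 * 5 * 157; sigma = (1 + 2) * (1 + 5) * (1 + 157) = 3 * 6 * 158 = 2844; answer 2844
Stage 4: W3 = 2844; m = 37; T(3) = 3*(13) + 3*(-33) + 1*(37) = -23; iterating: T(3)=-23, T(4)=-63, T(5)=-245, T(6)=-947, T(7)=-3639, T(8)=-14003, T(9)=-53873, T(10)=-207267; answer -207267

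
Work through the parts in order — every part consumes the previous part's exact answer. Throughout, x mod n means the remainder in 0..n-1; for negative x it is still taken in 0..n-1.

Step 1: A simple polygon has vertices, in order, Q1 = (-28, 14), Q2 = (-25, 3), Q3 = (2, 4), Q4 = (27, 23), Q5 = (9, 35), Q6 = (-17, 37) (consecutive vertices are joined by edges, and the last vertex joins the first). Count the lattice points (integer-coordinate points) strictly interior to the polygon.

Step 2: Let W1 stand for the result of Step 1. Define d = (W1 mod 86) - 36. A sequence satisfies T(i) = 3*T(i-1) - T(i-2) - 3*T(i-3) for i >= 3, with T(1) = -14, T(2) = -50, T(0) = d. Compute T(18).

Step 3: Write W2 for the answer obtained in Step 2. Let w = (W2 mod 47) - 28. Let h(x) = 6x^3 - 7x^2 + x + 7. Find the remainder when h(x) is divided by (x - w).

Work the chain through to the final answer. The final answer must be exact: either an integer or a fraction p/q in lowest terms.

Step 1: cross terms: (-28*3 - -25*14)=266, (-25*4 - 2*3)=-106, (2*23 - 27*4)=-62, (27*35 - 9*23)=738, (9*37 - -17*35)=928, (-17*14 - -28*37)=798; twice the area = |2562| = 2562; area = 1281; boundary points = 1 + 1 + 1 + 6 + 2 + 1 = 12; strictly interior points = area - boundary/2 + 1 = 1276; answer 1276
Step 2: W1 = 1276; d = 36; T(3) = 3*(-50) - 1*(-14) - 3*(36) = -244; iterating: T(3)=-244, T(4)=-640, T(5)=-1526, T(6)=-3206, T(7)=-6172, T(8)=-10732, T(9)=-16406, T(10)=-19970, T(11)=-11308, T(12)=35264, T(13)=177010, T(14)=529690, T(15)=1306268, T(16)=2858084, T(17)=5678914, T(18)=10259854; answer 10259854
Step 3: W2 = 10259854; w = 8; remainder = value at the root: 6*(8)^3 - 7*(8)^2 + 1*(8)^1 + 7 = (3072) + (-448) + (8) + (7) = 2639; answer 2639

2639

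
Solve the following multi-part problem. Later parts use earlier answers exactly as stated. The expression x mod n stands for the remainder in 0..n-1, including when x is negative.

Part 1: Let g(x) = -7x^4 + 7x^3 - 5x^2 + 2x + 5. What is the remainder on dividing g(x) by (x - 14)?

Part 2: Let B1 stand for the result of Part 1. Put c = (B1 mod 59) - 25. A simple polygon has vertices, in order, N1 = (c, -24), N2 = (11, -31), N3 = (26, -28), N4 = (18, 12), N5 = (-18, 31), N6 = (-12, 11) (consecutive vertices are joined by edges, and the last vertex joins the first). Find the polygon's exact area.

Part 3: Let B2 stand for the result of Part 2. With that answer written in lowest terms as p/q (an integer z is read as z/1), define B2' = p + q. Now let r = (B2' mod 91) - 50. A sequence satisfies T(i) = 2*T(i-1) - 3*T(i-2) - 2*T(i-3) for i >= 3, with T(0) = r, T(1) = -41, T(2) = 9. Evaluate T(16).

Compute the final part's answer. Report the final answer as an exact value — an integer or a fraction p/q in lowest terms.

Part 1: remainder = value at the root: -7*(14)^4 + 7*(14)^3 - 5*(14)^2 + 2*(14)^1 + 5 = (-268912) + (19208) + (-980) + (28) + (5) = -250651; answer -250651
Part 2: B1 = -250651; c = 15; cross terms: (15*-31 - 11*-24)=-201, (11*-28 - 26*-31)=498, (26*12 - 18*-28)=816, (18*31 - -18*12)=774, (-18*11 - -12*31)=174, (-12*-24 - 15*11)=123; twice the area = |2184| = 2184; area = 1092; answer 1092
Part 3: B2 = 1092; threaded value p + q = 1093; r = -49; T(3) = 2*(9) - 3*(-41) - 2*(-49) = 239; iterating: T(3)=239, T(4)=533, T(5)=331, T(6)=-1415, T(7)=-4889, T(8)=-6195, T(9)=5107, T(10)=38577, T(11)=74223, T(12)=22501, T(13)=-254821, T(14)=-725591, T(15)=-731721, T(16)=1222973; answer 1222973

1222973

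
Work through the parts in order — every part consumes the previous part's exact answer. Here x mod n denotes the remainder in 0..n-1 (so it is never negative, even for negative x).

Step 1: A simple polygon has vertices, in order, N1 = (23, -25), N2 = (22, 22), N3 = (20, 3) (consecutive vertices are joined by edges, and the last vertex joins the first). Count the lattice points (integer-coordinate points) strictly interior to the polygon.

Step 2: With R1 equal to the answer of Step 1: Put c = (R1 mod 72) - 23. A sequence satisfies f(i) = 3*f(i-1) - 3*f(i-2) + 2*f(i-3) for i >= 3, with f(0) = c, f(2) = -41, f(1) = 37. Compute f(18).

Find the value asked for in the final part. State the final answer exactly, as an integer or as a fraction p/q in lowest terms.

-3932112

Step 1: cross terms: (23*22 - 22*-25)=1056, (22*3 - 20*22)=-374, (20*-25 - 23*3)=-569; twice the area = |113| = 113; area = 113/2; boundary points = 1 + 1 + 1 = 3; strictly interior points = area - boundary/2 + 1 = 56; answer 56
Step 2: R1 = 56; c = 33; f(3) = 3*(-41) - 3*(37) + 2*(33) = -168; iterating: f(3)=-168, f(4)=-307, f(5)=-499, f(6)=-912, f(7)=-1853, f(8)=-3821, f(9)=-7728, f(10)=-15427, f(11)=-30739, f(12)=-61392, f(13)=-122813, f(14)=-245741, f(15)=-491568, f(16)=-983107, f(17)=-1966099, f(18)=-3932112; answer -3932112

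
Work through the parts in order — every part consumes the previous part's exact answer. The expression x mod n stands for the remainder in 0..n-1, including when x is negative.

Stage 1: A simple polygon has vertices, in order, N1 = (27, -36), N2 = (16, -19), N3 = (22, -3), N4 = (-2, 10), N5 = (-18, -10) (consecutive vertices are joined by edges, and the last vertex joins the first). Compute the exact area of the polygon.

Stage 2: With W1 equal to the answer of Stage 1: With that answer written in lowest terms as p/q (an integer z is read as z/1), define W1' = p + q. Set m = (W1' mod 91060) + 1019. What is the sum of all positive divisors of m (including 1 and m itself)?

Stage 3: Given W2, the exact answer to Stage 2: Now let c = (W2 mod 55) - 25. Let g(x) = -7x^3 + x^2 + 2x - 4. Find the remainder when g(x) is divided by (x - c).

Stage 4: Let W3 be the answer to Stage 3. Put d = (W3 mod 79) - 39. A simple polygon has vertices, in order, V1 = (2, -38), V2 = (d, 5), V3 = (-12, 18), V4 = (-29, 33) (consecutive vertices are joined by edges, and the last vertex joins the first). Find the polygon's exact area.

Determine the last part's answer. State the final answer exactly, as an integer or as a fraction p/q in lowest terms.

784

Stage 1: cross terms: (27*-19 - 16*-36)=63, (16*-3 - 22*-19)=370, (22*10 - -2*-3)=214, (-2*-10 - -18*10)=200, (-18*-36 - 27*-10)=918; twice the area = |1765| = 1765; area = 1765/2; answer 1765/2
Stage 2: W1 = 1765/2; threaded value p + q = 1767; m = 2786; 2786 = 2 * 7 * 199; sigma = (1 + 2) * (1 + 7) * (1 + 199) = 3 * 8 * 200 = 4800; answer 4800
Stage 3: W2 = 4800; c = -10; remainder = value at the root: -7*(-10)^3 + 1*(-10)^2 + 2*(-10)^1 - 4 = (7000) + (100) + (-20) + (-4) = 7076; answer 7076
Stage 4: W3 = 7076; d = 6; cross terms: (2*5 - 6*-38)=238, (6*18 - -12*5)=168, (-12*33 - -29*18)=126, (-29*-38 - 2*33)=1036; twice the area = |1568| = 1568; area = 784; answer 784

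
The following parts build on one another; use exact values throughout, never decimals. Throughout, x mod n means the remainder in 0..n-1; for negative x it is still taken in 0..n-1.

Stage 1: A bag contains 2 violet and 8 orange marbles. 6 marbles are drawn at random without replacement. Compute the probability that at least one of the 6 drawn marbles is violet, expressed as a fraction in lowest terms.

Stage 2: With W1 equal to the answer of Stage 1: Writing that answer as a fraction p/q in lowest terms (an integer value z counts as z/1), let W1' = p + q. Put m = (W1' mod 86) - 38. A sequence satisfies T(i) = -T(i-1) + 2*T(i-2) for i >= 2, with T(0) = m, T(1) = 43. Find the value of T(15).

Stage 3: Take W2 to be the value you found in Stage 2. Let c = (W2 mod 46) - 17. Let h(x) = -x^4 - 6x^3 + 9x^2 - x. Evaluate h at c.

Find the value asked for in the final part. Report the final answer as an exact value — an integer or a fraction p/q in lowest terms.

Stage 1: total draws C(10,6) = 210; complement C(8,6) = 28; favorable 210 - 28 = 182; P = 13/15; answer 13/15
Stage 2: W1 = 13/15; threaded value p + q = 28; m = -10; T(2) = -1*(43) + 2*(-10) = -63; iterating: T(2)=-63, T(3)=149, T(4)=-275, T(5)=573, T(6)=-1123, T(7)=2269, T(8)=-4515, T(9)=9053, T(10)=-18083, T(11)=36189, T(12)=-72355, T(13)=144733, T(14)=-289443, T(15)=578909; answer 578909
Stage 3: W2 = 578909; c = 28; -1*(28)^4 - 6*(28)^3 + 9*(28)^2 - 1*(28)^1 = (-614656) + (-131712) + (7056) + (-28) = -739340; answer -739340

-739340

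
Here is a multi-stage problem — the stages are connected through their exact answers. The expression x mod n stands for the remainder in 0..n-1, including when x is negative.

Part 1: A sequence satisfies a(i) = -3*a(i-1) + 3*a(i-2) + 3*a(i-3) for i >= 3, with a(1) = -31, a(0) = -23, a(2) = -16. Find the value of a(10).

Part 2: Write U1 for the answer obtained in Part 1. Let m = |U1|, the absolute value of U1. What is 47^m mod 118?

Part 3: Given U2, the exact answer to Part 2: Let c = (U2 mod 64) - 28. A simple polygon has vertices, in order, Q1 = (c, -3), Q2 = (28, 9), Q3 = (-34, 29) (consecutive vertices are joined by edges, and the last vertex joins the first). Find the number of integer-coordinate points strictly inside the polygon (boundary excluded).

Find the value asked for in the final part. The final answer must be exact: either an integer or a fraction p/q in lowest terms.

Part 1: a(3) = -3*(-16) + 3*(-31) + 3*(-23) = -114; iterating: a(3)=-114, a(4)=201, a(5)=-993, a(6)=3240, a(7)=-12096, a(8)=43029, a(9)=-155655, a(10)=559764; answer 559764
Part 2: U1 = 559764; m = 559764; squarings mod 118: 47^1=47, 47^2=85, 47^4=27, 47^8=21, 47^16=87, 47^32=17, 47^64=53, 47^128=95, 47^256=57, 47^512=63, 47^1024=75, 47^2048=79, 47^4096=105, 47^8192=51, 47^16384=5, 47^32768=25, 47^65536=35, 47^131072=45, 47^262144=19, 47^524288=7; 47^559764 = 47^4 * 47^16 * 47^128 * 47^512 * 47^2048 * 47^32768 * 47^524288 = 53 (mod 118); answer 53
Part 3: U2 = 53; c = 25; cross terms: (25*9 - 28*-3)=309, (28*29 - -34*9)=1118, (-34*-3 - 25*29)=-623; twice the area = |804| = 804; area = 402; boundary points = 3 + 2 + 1 = 6; strictly interior points = area - boundary/2 + 1 = 400; answer 400

400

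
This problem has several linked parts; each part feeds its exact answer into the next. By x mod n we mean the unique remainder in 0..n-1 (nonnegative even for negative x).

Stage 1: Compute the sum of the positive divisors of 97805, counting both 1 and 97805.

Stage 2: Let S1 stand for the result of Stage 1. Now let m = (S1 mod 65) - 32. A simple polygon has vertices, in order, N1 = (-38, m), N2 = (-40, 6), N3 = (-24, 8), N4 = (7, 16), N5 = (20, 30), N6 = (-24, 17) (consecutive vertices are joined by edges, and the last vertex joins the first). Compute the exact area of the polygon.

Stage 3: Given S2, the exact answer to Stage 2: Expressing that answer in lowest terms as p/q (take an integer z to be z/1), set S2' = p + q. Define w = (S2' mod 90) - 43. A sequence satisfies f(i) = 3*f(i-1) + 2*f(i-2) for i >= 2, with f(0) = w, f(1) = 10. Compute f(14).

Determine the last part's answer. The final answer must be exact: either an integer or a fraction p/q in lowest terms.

Stage 1: 97805 = 5 * 31 * 631; sigma = (1 + 5) * (1 + 31) * (1 + 631) = 6 * 32 * 632 = 121344; answer 121344
Stage 2: S1 = 121344; m = 22; cross terms: (-38*6 - -40*22)=652, (-40*8 - -24*6)=-176, (-24*16 - 7*8)=-440, (7*30 - 20*16)=-110, (20*17 - -24*30)=1060, (-24*22 - -38*17)=118; twice the area = |1104| = 1104; area = 552; answer 552
Stage 3: S2 = 552; threaded value p + q = 553; w = -30; f(2) = 3*(10) + 2*(-30) = -30; iterating: f(2)=-30, f(3)=-70, f(4)=-270, f(5)=-950, f(6)=-3390, f(7)=-12070, f(8)=-42990, f(9)=-153110, f(10)=-545310, f(11)=-1942150, f(12)=-6917070, f(13)=-24635510, f(14)=-87740670; answer -87740670

-87740670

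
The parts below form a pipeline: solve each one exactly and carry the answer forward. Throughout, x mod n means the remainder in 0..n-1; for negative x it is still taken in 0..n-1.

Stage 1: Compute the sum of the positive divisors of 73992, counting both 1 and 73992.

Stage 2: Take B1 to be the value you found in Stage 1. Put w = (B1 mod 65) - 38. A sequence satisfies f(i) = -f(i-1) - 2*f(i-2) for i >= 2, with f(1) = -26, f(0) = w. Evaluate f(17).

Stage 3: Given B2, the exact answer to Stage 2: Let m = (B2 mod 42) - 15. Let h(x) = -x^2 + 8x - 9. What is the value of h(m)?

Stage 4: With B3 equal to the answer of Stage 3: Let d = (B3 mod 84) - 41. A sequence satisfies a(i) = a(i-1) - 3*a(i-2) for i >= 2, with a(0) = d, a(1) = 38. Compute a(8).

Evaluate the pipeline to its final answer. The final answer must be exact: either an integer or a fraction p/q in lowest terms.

Stage 1: 73992 = 2^3 * 3 * 3083; sigma = (1 + 2 + 4 + 8) * (1 + 3) * (1 + 3083) = 15 * 4 * 3084 = 185040; answer 185040
Stage 2: B1 = 185040; w = 12; f(2) = -1*(-26) - 2*(12) = 2; iterating: f(2)=2, f(3)=50, f(4)=-54, f(5)=-46, f(6)=154, f(7)=-62, f(8)=-246, f(9)=370, f(10)=122, f(11)=-862, f(12)=618, f(13)=1106, f(14)=-2342, f(15)=130, f(16)=4554, f(17)=-4814; answer -4814
Stage 3: B2 = -4814; m = 1; -1*(1)^2 + 8*(1)^1 - 9 = (-1) + (8) + (-9) = -2; answer -2
Stage 4: B3 = -2; d = 41; a(2) = 1*(38) - 3*(41) = -85; iterating: a(2)=-85, a(3)=-199, a(4)=56, a(5)=653, a(6)=485, a(7)=-1474, a(8)=-2929; answer -2929

-2929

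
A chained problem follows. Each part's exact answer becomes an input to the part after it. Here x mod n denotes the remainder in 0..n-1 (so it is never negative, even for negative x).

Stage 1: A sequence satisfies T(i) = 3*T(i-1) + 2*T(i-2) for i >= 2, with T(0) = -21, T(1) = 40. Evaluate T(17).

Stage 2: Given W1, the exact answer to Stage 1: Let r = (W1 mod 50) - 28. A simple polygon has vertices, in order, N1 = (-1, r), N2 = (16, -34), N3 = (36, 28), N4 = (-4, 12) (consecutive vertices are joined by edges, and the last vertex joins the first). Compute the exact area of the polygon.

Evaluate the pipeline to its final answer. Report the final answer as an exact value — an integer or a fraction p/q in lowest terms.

Stage 1: T(2) = 3*(40) + 2*(-21) = 78; iterating: T(2)=78, T(3)=314, T(4)=1098, T(5)=3922, T(6)=13962, T(7)=49730, T(8)=177114, T(9)=630802, T(10)=2246634, T(11)=8001506, T(12)=28497786, T(13)=101496370, T(14)=361484682, T(15)=1287446786, T(16)=4585309722, T(17)=16330822738; answer 16330822738
Stage 2: W1 = 16330822738; r = 10; cross terms: (-1*-34 - 16*10)=-126, (16*28 - 36*-34)=1672, (36*12 - -4*28)=544, (-4*10 - -1*12)=-28; twice the area = |2062| = 2062; area = 1031; answer 1031

1031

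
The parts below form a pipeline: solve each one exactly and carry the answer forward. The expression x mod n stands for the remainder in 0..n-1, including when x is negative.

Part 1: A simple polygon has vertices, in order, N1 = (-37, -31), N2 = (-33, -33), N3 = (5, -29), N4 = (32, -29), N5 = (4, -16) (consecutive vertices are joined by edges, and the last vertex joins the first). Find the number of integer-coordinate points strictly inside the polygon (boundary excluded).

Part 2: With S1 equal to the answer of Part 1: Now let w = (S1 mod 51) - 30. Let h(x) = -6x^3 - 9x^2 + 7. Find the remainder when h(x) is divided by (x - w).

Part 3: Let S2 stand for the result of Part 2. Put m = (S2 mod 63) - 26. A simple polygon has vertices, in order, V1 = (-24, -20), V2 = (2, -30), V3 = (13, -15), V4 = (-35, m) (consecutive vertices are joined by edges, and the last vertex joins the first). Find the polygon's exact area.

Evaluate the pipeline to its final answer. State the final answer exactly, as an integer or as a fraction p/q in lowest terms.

1295

Part 1: cross terms: (-37*-33 - -33*-31)=198, (-33*-29 - 5*-33)=1122, (5*-29 - 32*-29)=783, (32*-16 - 4*-29)=-396, (4*-31 - -37*-16)=-716; twice the area = |991| = 991; area = 991/2; boundary points = 2 + 2 + 27 + 1 + 1 = 33; strictly interior points = area - boundary/2 + 1 = 480; answer 480
Part 2: S1 = 480; w = -9; remainder = value at the root: -6*(-9)^3 - 9*(-9)^2 + 7 = (4374) + (-729) + (7) = 3652; answer 3652
Part 3: S2 = 3652; m = 35; cross terms: (-24*-30 - 2*-20)=760, (2*-15 - 13*-30)=360, (13*35 - -35*-15)=-70, (-35*-20 - -24*35)=1540; twice the area = |2590| = 2590; area = 1295; answer 1295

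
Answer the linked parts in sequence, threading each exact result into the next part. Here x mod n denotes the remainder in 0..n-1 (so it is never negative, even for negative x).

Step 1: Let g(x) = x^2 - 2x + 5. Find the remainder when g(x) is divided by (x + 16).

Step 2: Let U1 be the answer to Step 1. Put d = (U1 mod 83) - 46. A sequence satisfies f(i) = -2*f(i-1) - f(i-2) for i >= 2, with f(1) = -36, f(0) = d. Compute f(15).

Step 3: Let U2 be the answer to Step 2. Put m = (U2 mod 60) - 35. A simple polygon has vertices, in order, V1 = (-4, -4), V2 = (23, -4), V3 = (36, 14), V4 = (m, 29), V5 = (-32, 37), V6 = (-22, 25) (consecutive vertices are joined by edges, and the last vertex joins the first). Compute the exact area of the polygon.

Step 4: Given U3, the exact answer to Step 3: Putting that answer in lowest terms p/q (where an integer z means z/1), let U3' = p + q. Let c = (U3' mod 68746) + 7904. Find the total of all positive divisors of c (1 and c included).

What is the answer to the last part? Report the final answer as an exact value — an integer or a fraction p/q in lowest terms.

Step 1: remainder = value at the root: 1*(-16)^2 - 2*(-16)^1 + 5 = (256) + (32) + (5) = 293; answer 293
Step 2: U1 = 293; d = -2; f(2) = -2*(-36) - 1*(-2) = 74; iterating: f(2)=74, f(3)=-112, f(4)=150, f(5)=-188, f(6)=226, f(7)=-264, f(8)=302, f(9)=-340, f(10)=378, f(11)=-416, f(12)=454, f(13)=-492, f(14)=530, f(15)=-568; answer -568
Step 3: U2 = -568; m = -3; cross terms: (-4*-4 - 23*-4)=108, (23*14 - 36*-4)=466, (36*29 - -3*14)=1086, (-3*37 - -32*29)=817, (-32*25 - -22*37)=14, (-22*-4 - -4*25)=188; twice the area = |2679| = 2679; area = 2679/2; answer 2679/2
Step 4: U3 = 2679/2; threaded value p + q = 2681; c = 10585; 10585 = 5 * 29 * 73; sigma = (1 + 5) * (1 + 29) * (1 + 73) = 6 * 30 * 74 = 13320; answer 13320

13320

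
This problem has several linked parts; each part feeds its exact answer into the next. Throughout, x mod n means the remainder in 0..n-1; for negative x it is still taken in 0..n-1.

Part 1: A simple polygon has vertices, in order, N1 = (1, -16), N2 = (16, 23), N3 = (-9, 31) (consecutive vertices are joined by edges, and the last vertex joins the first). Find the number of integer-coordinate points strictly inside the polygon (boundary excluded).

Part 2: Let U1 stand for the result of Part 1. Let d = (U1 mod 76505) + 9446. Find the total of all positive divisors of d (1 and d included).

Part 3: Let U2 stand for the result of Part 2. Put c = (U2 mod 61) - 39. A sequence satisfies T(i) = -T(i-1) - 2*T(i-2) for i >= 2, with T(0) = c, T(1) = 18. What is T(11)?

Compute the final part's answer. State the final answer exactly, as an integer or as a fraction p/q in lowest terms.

Part 1: cross terms: (1*23 - 16*-16)=279, (16*31 - -9*23)=703, (-9*-16 - 1*31)=113; twice the area = |1095| = 1095; area = 1095/2; boundary points = 3 + 1 + 1 = 5; strictly interior points = area - boundary/2 + 1 = 546; answer 546
Part 2: U1 = 546; d = 9992; 9992 = 2^3 * 1249; sigma = (1 + 2 + 4 + 8) * (1 + 1249) = 15 * 1250 = 18750; answer 18750
Part 3: U2 = 18750; c = -16; T(2) = -1*(18) - 2*(-16) = 14; iterating: T(2)=14, T(3)=-50, T(4)=22, T(5)=78, T(6)=-122, T(7)=-34, T(8)=278, T(9)=-210, T(10)=-346, T(11)=766; answer 766

766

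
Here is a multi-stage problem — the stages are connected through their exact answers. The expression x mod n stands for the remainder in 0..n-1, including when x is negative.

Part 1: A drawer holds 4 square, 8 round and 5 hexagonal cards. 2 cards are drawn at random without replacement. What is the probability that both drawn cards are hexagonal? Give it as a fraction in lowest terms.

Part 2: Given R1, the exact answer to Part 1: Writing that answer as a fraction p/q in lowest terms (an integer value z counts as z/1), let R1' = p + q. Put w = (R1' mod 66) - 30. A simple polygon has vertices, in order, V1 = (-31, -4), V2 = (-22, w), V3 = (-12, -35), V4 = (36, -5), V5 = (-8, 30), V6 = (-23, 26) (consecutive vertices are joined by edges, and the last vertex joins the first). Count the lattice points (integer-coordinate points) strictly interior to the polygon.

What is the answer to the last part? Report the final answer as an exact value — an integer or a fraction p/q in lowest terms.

Part 1: total draws C(17,2) = 136; favorable C(5,2) = 10; P = 5/68; answer 5/68
Part 2: R1 = 5/68; threaded value p + q = 73; w = -23; cross terms: (-31*-23 - -22*-4)=625, (-22*-35 - -12*-23)=494, (-12*-5 - 36*-35)=1320, (36*30 - -8*-5)=1040, (-8*26 - -23*30)=482, (-23*-4 - -31*26)=898; twice the area = |4859| = 4859; area = 4859/2; boundary points = 1 + 2 + 6 + 1 + 1 + 2 = 13; strictly interior points = area - boundary/2 + 1 = 2424; answer 2424

2424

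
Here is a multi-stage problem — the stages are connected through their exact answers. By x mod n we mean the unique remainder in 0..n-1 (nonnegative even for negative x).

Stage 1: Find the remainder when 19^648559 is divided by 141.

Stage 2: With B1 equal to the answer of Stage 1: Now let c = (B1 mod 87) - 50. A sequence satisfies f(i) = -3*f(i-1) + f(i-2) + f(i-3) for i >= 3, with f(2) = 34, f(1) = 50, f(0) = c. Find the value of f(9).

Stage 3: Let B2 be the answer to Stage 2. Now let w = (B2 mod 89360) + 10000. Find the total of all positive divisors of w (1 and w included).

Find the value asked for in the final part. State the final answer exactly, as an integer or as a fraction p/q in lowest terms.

43728

Stage 1: squarings mod 141: 19^1=19, 19^2=79, 19^4=37, 19^8=100, 19^16=130, 19^32=121, 19^64=118, 19^128=106, 19^256=97, 19^512=103, 19^1024=34, 19^2048=28, 19^4096=79, 19^8192=37, 19^16384=100, 19^32768=130, 19^65536=121, 19^131072=118, 19^262144=106, 19^524288=97; 19^648559 = 19^1 * 19^2 * 19^4 * 19^8 * 19^32 * 19^64 * 19^256 * 19^1024 * 19^8192 * 19^16384 * 19^32768 * 19^65536 * 19^524288 = 139 (mod 141); answer 139
Stage 2: B1 = 139; c = 2; f(3) = -3*(34) + 1*(50) + 1*(2) = -50; iterating: f(3)=-50, f(4)=234, f(5)=-718, f(6)=2338, f(7)=-7498, f(8)=24114, f(9)=-77502; answer -77502
Stage 3: B2 = -77502; w = 21858; 21858 = 2 * 3 * 3643; sigma = (1 + 2) * (1 + 3) * (1 + 3643) = 3 * 4 * 3644 = 43728; answer 43728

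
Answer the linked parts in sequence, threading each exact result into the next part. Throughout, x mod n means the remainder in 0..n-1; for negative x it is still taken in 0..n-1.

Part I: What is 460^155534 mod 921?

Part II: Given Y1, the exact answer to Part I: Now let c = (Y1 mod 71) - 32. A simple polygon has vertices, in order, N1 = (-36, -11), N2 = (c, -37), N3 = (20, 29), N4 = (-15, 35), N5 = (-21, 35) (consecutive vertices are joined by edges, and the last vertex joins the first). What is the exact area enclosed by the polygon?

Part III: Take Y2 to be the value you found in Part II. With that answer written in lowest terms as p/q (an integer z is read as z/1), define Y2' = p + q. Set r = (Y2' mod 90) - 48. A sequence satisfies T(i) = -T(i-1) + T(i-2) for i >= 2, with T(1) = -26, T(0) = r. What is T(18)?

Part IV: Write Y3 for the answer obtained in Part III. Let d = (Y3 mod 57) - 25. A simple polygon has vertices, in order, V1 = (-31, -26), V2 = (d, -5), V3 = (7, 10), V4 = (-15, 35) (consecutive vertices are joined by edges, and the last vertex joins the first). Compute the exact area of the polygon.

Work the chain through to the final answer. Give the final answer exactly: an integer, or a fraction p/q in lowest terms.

Part I: squarings mod 921: 460^1=460, 460^2=691, 460^4=403, 460^8=313, 460^16=343, 460^32=682, 460^64=19, 460^128=361, 460^256=460, 460^512=691, 460^1024=403, 460^2048=313, 460^4096=343, 460^8192=682, 460^16384=19, 460^32768=361, 460^65536=460, 460^131072=691; 460^155534 = 460^2 * 460^4 * 460^8 * 460^128 * 460^256 * 460^512 * 460^1024 * 460^2048 * 460^4096 * 460^16384 * 460^131072 = 145 (mod 921); answer 145
Part II: Y1 = 145; c = -29; cross terms: (-36*-37 - -29*-11)=1013, (-29*29 - 20*-37)=-101, (20*35 - -15*29)=1135, (-15*35 - -21*35)=210, (-21*-11 - -36*35)=1491; twice the area = |3748| = 3748; area = 1874; answer 1874
Part III: Y2 = 1874; threaded value p + q = 1875; r = 27; T(2) = -1*(-26) + 1*(27) = 53; iterating: T(2)=53, T(3)=-79, T(4)=132, T(5)=-211, T(6)=343, T(7)=-554, T(8)=897, T(9)=-1451, T(10)=2348, T(11)=-3799, T(12)=6147, T(13)=-9946, T(14)=16093, T(15)=-26039, T(16)=42132, T(17)=-68171, T(18)=110303; answer 110303
Part IV: Y3 = 110303; d = -17; cross terms: (-31*-5 - -17*-26)=-287, (-17*10 - 7*-5)=-135, (7*35 - -15*10)=395, (-15*-26 - -31*35)=1475; twice the area = |1448| = 1448; area = 724; answer 724

724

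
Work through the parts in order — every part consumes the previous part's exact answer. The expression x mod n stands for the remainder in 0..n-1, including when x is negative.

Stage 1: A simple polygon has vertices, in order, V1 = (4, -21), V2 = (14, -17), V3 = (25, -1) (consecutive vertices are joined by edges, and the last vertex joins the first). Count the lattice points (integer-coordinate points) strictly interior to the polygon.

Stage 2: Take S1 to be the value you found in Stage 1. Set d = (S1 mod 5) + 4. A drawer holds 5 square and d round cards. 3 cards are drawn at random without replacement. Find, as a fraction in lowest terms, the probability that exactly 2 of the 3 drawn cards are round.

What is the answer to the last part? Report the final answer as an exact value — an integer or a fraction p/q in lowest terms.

5/11

Stage 1: cross terms: (4*-17 - 14*-21)=226, (14*-1 - 25*-17)=411, (25*-21 - 4*-1)=-521; twice the area = |116| = 116; area = 58; boundary points = 2 + 1 + 1 = 4; strictly interior points = area - boundary/2 + 1 = 57; answer 57
Stage 2: S1 = 57; d = 6; total draws C(11,3) = 165; favorable C(6,2)*C(5,1) = 75; P = 5/11; answer 5/11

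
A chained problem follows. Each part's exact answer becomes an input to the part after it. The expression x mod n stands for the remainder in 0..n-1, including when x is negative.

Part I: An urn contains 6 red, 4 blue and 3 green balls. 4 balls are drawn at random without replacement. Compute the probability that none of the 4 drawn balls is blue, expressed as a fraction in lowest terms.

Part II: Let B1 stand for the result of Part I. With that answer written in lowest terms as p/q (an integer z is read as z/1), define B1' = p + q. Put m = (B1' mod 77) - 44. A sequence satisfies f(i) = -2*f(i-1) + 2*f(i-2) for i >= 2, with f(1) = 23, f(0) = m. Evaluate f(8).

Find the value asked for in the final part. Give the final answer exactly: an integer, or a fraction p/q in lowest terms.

Part I: total draws C(13,4) = 715; favorable C(9,4) = 126; P = 126/715; answer 126/715
Part II: B1 = 126/715; threaded value p + q = 841; m = 27; f(2) = -2*(23) + 2*(27) = 8; iterating: f(2)=8, f(3)=30, f(4)=-44, f(5)=148, f(6)=-384, f(7)=1064, f(8)=-2896; answer -2896

-2896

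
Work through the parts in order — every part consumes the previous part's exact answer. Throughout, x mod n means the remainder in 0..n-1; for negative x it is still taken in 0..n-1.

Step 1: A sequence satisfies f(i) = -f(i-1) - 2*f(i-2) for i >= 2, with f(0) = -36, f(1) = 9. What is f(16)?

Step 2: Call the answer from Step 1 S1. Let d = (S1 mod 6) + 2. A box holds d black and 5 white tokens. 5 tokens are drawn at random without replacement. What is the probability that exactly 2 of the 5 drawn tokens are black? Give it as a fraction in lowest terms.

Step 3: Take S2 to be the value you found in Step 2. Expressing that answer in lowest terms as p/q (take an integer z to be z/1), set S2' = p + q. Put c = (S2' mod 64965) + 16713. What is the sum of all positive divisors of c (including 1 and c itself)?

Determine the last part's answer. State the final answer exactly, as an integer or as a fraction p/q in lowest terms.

Step 1: f(2) = -1*(9) - 2*(-36) = 63; iterating: f(2)=63, f(3)=-81, f(4)=-45, f(5)=207, f(6)=-117, f(7)=-297, f(8)=531, f(9)=63, f(10)=-1125, f(11)=999, f(12)=1251, f(13)=-3249, f(14)=747, f(15)=5751, f(16)=-7245; answer -7245
Step 2: S1 = -7245; d = 5; total draws C(10,5) = 252; favorable C(5,2)*C(5,3) = 100; P = 25/63; answer 25/63
Step 3: S2 = 25/63; threaded value p + q = 88; c = 16801; 16801 = 53 * 317; sigma = (1 + 53) * (1 + 317) = 54 * 318 = 17172; answer 17172

17172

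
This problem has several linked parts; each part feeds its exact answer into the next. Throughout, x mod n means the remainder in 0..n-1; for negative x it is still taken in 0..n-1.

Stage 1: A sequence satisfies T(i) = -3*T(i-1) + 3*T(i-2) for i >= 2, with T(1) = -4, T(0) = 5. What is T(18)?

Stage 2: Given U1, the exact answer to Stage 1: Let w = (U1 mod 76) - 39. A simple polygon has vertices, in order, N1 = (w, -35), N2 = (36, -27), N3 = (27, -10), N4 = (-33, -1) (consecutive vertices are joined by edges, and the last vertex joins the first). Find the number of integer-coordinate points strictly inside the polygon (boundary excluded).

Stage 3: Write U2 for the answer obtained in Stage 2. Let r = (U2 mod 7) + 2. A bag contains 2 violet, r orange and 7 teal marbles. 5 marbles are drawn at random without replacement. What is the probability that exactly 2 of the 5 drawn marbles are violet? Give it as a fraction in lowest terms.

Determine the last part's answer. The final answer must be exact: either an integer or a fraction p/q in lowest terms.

Stage 1: T(2) = -3*(-4) + 3*(5) = 27; iterating: T(2)=27, T(3)=-93, T(4)=360, T(5)=-1359, T(6)=5157, T(7)=-19548, T(8)=74115, T(9)=-280989, T(10)=1065312, T(11)=-4038903, T(12)=15312645, T(13)=-58054644, T(14)=220101867, T(15)=-834469533, T(16)=3163714200, T(17)=-11994551199, T(18)=45474796197; answer 45474796197
Stage 2: U1 = 45474796197; w = 2; cross terms: (2*-27 - 36*-35)=1206, (36*-10 - 27*-27)=369, (27*-1 - -33*-10)=-357, (-33*-35 - 2*-1)=1157; twice the area = |2375| = 2375; area = 2375/2; boundary points = 2 + 1 + 3 + 1 = 7; strictly interior points = area - boundary/2 + 1 = 1185; answer 1185
Stage 3: U2 = 1185; r = 4; total draws C(13,5) = 1287; favorable C(2,2)*C(11,3) = 165; P = 5/39; answer 5/39

5/39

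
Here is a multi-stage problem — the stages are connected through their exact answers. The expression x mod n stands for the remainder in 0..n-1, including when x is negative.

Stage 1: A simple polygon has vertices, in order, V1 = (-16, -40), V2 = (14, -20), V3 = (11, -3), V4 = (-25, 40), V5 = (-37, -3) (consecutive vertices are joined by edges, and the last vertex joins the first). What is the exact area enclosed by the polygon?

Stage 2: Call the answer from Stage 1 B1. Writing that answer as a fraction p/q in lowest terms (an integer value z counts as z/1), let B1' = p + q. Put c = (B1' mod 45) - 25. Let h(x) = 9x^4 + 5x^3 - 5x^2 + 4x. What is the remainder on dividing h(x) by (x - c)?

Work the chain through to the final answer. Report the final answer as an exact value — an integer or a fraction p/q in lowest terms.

2913888

Stage 1: cross terms: (-16*-20 - 14*-40)=880, (14*-3 - 11*-20)=178, (11*40 - -25*-3)=365, (-25*-3 - -37*40)=1555, (-37*-40 - -16*-3)=1432; twice the area = |4410| = 4410; area = 2205; answer 2205
Stage 2: B1 = 2205; threaded value p + q = 2206; c = -24; remainder = value at the root: 9*(-24)^4 + 5*(-24)^3 - 5*(-24)^2 + 4*(-24)^1 = (2985984) + (-69120) + (-2880) + (-96) = 2913888; answer 2913888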